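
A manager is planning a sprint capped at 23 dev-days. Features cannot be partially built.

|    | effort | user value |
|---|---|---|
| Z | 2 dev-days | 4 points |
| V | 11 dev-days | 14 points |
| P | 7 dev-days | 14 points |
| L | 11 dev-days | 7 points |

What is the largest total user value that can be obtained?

This is an integer program with binary decision variables.
Z + V + P: effort 2 + 11 + 7 = 20 ≤ 23, user value 4 + 14 + 14 = 32.
V + P: effort 11 + 7 = 18 ≤ 23, user value 14 + 14 = 28.
Z + P + L: effort 2 + 7 + 11 = 20 ≤ 23, user value 4 + 14 + 7 = 25.
Best is Z, V, and P with total user value 32.

32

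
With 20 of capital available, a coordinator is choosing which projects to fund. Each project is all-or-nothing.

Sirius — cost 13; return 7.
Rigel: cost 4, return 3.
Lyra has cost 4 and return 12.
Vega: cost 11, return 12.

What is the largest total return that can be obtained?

Allowing fractional choices, the relaxed optimum would be about 27.5, but projects are indivisible.
Lyra + Vega: cost 4 + 11 = 15 ≤ 20, return 12 + 12 = 24.
Rigel + Lyra + Vega: cost 4 + 4 + 11 = 19 ≤ 20, return 3 + 12 + 12 = 27.
Best is Rigel, Lyra, and Vega with total return 27.

27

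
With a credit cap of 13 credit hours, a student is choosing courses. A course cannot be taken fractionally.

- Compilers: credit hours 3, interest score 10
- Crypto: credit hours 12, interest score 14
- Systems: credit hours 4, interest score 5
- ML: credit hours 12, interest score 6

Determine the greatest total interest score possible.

Treat it as a binary knapsack problem.
Allowing fractional choices, the relaxed optimum would be about 22.0, but courses are indivisible.
Compilers: credit hours 3 ≤ 13, interest score 10.
Crypto: credit hours 12 ≤ 13, interest score 14.
Compilers + Systems: credit hours 3 + 4 = 7 ≤ 13, interest score 10 + 5 = 15.
Best is Compilers and Systems with total interest score 15.

15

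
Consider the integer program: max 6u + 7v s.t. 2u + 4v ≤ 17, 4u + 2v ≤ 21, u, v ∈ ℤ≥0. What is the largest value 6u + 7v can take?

38

The continuous relaxation peaks at (4.17, 2.17) with value 40.17; rounding to a feasible lattice point costs some objective.
(u,v)=(4,2): 2·4+4·2=16≤17, 4·4+2·2=20≤21, objective 38.
(u,v)=(3,2): 2·3+4·2=14≤17, 4·3+2·2=16≤21, objective 32.
(u,v)=(4,1): 2·4+4·1=12≤17, 4·4+2·1=18≤21, objective 31.
No feasible integer point exceeds 38.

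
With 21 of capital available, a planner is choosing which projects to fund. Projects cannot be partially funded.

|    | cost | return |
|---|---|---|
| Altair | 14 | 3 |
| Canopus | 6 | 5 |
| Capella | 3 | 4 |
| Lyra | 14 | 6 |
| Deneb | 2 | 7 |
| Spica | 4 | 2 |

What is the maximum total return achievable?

18

Allowing fractional choices, the relaxed optimum would be about 20.6, but projects are indivisible.
Canopus + Capella + Deneb + Spica: cost 6 + 3 + 2 + 4 = 15 ≤ 21, return 5 + 4 + 7 + 2 = 18.
Capella + Lyra + Deneb: cost 3 + 14 + 2 = 19 ≤ 21, return 4 + 6 + 7 = 17.
Best is Canopus, Capella, Deneb, and Spica with total return 18.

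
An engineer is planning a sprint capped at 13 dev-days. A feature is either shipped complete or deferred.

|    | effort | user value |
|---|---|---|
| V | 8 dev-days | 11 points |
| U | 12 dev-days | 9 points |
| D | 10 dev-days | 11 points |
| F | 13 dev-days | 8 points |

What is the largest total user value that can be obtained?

11

This is an integer program with binary decision variables.
Allowing fractional choices, the relaxed optimum would be about 16.5, but features are indivisible.
D: effort 10 ≤ 13, user value 11.
V: effort 8 ≤ 13, user value 11.
U: effort 12 ≤ 13, user value 9.
The maximum user value is 11; one optimal choice is V.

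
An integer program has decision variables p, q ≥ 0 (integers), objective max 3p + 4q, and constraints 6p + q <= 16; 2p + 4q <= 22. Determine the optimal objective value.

23

Relaxing integrality, the LP optimum is 23.91 at (p,q) = (1.91, 4.55), which is not an integer point.
(p,q)=(1,5): 6·1+1·5=11≤16, 2·1+4·5=22≤22, objective 23.
(p,q)=(2,4): 6·2+1·4=16≤16, 2·2+4·4=20≤22, objective 22.
Maximum is 23 at (p,q)=(1,5).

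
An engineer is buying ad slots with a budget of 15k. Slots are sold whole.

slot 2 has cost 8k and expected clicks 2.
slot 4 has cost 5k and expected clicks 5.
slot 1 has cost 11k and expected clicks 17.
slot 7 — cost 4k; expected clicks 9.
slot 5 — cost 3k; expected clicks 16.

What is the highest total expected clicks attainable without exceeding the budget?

33

Take slot 1 and slot 5: cost 11 + 3 = 14 ≤ 15, expected clicks 17 + 16 = 33.
No other feasible combination does better.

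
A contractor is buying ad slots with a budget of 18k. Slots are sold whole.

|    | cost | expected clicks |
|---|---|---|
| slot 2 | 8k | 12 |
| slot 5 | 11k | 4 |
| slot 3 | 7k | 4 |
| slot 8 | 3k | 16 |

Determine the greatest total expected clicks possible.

32

Take slot 2, slot 3, and slot 8: cost 8 + 7 + 3 = 18 ≤ 18, expected clicks 12 + 4 + 16 = 32.
No other feasible combination does better.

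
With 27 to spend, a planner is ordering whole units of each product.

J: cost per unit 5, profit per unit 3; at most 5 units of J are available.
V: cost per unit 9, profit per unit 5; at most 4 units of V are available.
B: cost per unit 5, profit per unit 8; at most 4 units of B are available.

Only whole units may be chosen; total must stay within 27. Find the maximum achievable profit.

This is a bounded integer knapsack.
4×B: cost 20 ≤ 27, profit 4·8 = 32.
1×J and 4×B: cost 25 ≤ 27, profit 1·3 + 4·8 = 35.
Best is 35.

35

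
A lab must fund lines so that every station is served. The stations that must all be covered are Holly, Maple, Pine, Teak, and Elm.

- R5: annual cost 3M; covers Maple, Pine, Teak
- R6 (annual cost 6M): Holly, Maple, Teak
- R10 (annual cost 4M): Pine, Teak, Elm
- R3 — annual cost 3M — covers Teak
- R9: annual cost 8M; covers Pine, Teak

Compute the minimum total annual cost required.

10

The greedy cost-per-new-station heuristic would pick R5, R10, and R6 for 13, but a cheaper cover exists.
Choose R6 and R10: together they cover Holly, Maple, Pine, Teak, Elm — every station.
Total annual cost: 6 + 4 = 10.
No cover costs less than 10.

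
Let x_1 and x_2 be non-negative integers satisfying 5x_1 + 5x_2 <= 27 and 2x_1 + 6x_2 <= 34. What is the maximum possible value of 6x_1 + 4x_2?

(x_1,x_2)=(5,0): 5·5+5·0=25≤27, 2·5+6·0=10≤34, objective 30.
(x_1,x_2)=(4,1): 5·4+5·1=25≤27, 2·4+6·1=14≤34, objective 28.
No feasible integer point exceeds 30.

30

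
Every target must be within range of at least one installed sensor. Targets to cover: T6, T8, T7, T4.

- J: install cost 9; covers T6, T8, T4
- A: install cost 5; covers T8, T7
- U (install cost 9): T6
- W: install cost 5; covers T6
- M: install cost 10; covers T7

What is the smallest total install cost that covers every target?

Choose J and A: together they cover T6, T8, T7, T4 — every target.
Total install cost: 9 + 5 = 14.
No cover costs less than 14.

14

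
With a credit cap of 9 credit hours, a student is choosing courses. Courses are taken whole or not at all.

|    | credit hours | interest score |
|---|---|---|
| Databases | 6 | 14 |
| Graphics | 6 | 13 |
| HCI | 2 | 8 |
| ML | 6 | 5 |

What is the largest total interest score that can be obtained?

This is a 0-1 knapsack instance.
Databases + HCI: credit hours 6 + 2 = 8 ≤ 9, interest score 14 + 8 = 22.
Databases: credit hours 6 ≤ 9, interest score 14.
Graphics + HCI: credit hours 6 + 2 = 8 ≤ 9, interest score 13 + 8 = 21.
Best is Databases and HCI with total interest score 22.

22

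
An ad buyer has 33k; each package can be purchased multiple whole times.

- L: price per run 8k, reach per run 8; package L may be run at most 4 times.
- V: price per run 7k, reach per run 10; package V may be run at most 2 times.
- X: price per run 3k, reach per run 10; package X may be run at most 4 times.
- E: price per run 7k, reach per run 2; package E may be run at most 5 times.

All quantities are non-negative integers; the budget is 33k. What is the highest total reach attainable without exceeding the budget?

2×V and 4×X: price 26 ≤ 33, reach 2·10 + 4·10 = 60.
2×V, 4×X, and 1×E: price 33 ≤ 33, reach 2·10 + 4·10 + 1·2 = 62.
Best is 62.

62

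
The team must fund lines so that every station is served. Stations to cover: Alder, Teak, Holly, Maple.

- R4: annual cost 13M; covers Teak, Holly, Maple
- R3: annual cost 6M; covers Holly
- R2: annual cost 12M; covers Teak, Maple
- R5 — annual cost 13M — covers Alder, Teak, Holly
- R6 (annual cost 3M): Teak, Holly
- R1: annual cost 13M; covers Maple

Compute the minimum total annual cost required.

The greedy cost-per-new-station heuristic would pick R6, R2, and R5 for 28, but a cheaper cover exists.
Choose R2 and R5: together they cover Alder, Teak, Holly, Maple — every station.
Total annual cost: 12 + 13 = 25.
No cover costs less than 25.

25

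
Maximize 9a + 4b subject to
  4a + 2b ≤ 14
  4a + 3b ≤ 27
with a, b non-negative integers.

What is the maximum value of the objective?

31

Relaxing integrality, the LP optimum is 31.50 at (a,b) = (3.5, 0), which is not an integer point.
(a,b)=(3,1): 4·3+2·1=14≤14, 4·3+3·1=15≤27, objective 31.
(a,b)=(3,0): 4·3+2·0=12≤14, 4·3+3·0=12≤27, objective 27.
(a,b)=(2,2): 4·2+2·2=12≤14, 4·2+3·2=14≤27, objective 26.
The best lattice point is (3,1), giving 31.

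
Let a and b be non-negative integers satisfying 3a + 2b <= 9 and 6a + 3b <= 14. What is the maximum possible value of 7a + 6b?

24

(a,b)=(0,4): 3·0+2·4=8≤9, 6·0+3·4=12≤14, objective 24.
(a,b)=(0,3): 3·0+2·3=6≤9, 6·0+3·3=9≤14, objective 18.
Maximum is 24 at (a,b)=(0,4).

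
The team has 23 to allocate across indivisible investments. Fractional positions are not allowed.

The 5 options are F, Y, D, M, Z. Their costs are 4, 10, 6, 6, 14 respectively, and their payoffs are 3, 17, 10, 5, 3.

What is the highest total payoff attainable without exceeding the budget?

Treat it as a binary knapsack problem.
Y + D + M: cost 10 + 6 + 6 = 22 ≤ 23, payoff 17 + 10 + 5 = 32.
F + Y + D: cost 4 + 10 + 6 = 20 ≤ 23, payoff 3 + 17 + 10 = 30.
Best is Y, D, and M with total payoff 32.

32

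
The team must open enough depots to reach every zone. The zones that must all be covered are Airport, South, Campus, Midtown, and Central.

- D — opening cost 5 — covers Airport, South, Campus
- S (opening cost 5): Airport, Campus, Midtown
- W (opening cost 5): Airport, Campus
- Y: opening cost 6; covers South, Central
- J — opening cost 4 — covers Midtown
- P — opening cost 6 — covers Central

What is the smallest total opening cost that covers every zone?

11

This is a weighted set-cover instance.
Choose S and Y: together they cover Airport, South, Campus, Midtown, Central — every zone.
Total opening cost: 5 + 6 = 11.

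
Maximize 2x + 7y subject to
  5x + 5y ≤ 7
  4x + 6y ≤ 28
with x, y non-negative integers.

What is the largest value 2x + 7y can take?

(x,y)=(0,1): 5·0+5·1=5≤7, 4·0+6·1=6≤28, objective 7.
(x,y)=(1,0): 5·1+5·0=5≤7, 4·1+6·0=4≤28, objective 2.
(x,y)=(0,0): 5·0+5·0=0≤7, 4·0+6·0=0≤28, objective 0.
No feasible integer point exceeds 7.

7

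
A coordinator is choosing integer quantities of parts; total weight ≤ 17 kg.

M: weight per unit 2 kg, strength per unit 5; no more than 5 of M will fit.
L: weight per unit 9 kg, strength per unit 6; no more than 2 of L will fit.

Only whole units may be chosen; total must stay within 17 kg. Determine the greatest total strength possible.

This is a bounded integer knapsack.
M has the best ratio (5/2); taking only M gives at most 5×5 = 25 (stopped by the supply cap of 5).
Mixing does better — 4×M and 1×L: weight 17 ≤ 17, strength 4·5 + 1·6 = 26.

26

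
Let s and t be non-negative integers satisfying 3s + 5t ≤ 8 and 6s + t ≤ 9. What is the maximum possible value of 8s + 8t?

The continuous relaxation peaks at (1.37, 0.778) with value 17.19; rounding to a feasible lattice point costs some objective.
(s,t)=(1,1): 3·1+5·1=8≤8, 6·1+1·1=7≤9, objective 16.
(s,t)=(0,1): 3·0+5·1=5≤8, 6·0+1·1=1≤9, objective 8.
(s,t)=(1,0): 3·1+5·0=3≤8, 6·1+1·0=6≤9, objective 8.
No feasible integer point exceeds 16.

16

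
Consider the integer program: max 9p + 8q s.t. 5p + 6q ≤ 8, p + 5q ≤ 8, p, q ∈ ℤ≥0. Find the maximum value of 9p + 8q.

The continuous relaxation peaks at (1.6, 0) with value 14.40; rounding to a feasible lattice point costs some objective.
(p,q)=(1,0): 5·1+6·0=5≤8, 1·1+5·0=1≤8, objective 9.
(p,q)=(0,1): 5·0+6·1=6≤8, 1·0+5·1=5≤8, objective 8.
No feasible integer point exceeds 9.

9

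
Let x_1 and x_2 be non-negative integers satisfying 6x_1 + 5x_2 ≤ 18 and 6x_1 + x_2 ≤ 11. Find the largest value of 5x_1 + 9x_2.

The continuous relaxation peaks at (0, 3.6) with value 32.40; rounding to a feasible lattice point costs some objective.
(x_1,x_2)=(0,3): 6·0+5·3=15≤18, 6·0+1·3=3≤11, objective 27.
(x_1,x_2)=(1,2): 6·1+5·2=16≤18, 6·1+1·2=8≤11, objective 23.
(x_1,x_2)=(0,2): 6·0+5·2=10≤18, 6·0+1·2=2≤11, objective 18.
Maximum is 27 at (x_1,x_2)=(0,3).

27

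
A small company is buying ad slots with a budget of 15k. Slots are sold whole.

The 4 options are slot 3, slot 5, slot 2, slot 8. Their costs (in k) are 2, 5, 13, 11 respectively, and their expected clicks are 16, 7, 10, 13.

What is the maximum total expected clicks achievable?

Allowing fractional choices, the relaxed optimum would be about 32.5, but ad slots are indivisible.
slot 3 + slot 8: cost 2 + 11 = 13 ≤ 15, expected clicks 16 + 13 = 29.
slot 3 + slot 2: cost 2 + 13 = 15 ≤ 15, expected clicks 16 + 10 = 26.
Best is slot 3 and slot 8 with total expected clicks 29.

29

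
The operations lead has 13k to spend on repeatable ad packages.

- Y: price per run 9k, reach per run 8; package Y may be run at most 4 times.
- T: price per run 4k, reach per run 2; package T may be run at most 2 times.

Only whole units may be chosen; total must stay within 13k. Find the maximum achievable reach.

10

Take 1×Y and 1×T: price 13 ≤ 13, reach 1·8 + 1·2 = 10.
No other integer combination yields more.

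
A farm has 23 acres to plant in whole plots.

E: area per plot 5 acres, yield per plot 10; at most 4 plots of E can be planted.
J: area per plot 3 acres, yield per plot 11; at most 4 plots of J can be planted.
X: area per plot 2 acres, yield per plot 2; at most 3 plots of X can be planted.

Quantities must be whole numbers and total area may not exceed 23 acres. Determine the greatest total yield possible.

64

Take 2×E and 4×J: area 22 ≤ 23, yield 2·10 + 4·11 = 64.
J has the best ratio (11/3) and is taken to its limit of 4; remaining capacity is filled optimally with the others.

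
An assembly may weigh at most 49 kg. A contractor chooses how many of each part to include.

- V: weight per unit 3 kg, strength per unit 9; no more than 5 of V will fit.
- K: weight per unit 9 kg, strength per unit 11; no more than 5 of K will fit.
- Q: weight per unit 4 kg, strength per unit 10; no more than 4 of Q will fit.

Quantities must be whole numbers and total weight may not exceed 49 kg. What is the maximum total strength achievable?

107

4×V, 2×K, and 4×Q: weight 46 ≤ 49, strength 4·9 + 2·11 + 4·10 = 98.
5×V, 2×K, and 4×Q: weight 49 ≤ 49, strength 5·9 + 2·11 + 4·10 = 107.
Best is 107.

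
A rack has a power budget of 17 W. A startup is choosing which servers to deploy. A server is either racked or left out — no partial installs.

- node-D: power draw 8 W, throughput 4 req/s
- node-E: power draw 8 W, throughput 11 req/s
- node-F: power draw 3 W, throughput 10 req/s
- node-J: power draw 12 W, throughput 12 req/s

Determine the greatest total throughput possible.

node-E + node-F: power draw 8 + 3 = 11 ≤ 17, throughput 11 + 10 = 21.
node-D + node-E: power draw 8 + 8 = 16 ≤ 17, throughput 4 + 11 = 15.
node-F + node-J: power draw 3 + 12 = 15 ≤ 17, throughput 10 + 12 = 22.
Best is node-F and node-J with total throughput 22.

22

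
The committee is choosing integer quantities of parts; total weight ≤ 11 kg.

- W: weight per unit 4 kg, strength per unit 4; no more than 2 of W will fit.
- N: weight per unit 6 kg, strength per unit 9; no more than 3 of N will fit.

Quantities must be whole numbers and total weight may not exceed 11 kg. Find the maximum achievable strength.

This is a bounded integer knapsack.
1×W and 1×N: weight 10 ≤ 11, strength 1·4 + 1·9 = 13.
1×N: weight 6 ≤ 11, strength 1·9 = 9.
Best is 13.

13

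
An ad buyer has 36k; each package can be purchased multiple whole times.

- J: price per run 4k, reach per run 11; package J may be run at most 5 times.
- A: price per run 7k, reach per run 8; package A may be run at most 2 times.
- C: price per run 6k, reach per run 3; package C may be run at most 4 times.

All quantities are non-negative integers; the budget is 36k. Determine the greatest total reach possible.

This is a bounded integer knapsack.
J has the best ratio (11/4); taking only J gives at most 5×11 = 55 (stopped by the supply cap of 5).
Mixing does better — 5×J and 2×A: price 34 ≤ 36, reach 5·11 + 2·8 = 71.

71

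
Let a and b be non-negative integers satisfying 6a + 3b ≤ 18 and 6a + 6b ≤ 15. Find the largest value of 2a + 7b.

14

(a,b)=(0,2) is feasible, giving 14.
(a,b)=(1,1) is feasible, giving 9.
(a,b)=(0,1) is feasible, giving 7.
The best lattice point is (0,2), giving 14.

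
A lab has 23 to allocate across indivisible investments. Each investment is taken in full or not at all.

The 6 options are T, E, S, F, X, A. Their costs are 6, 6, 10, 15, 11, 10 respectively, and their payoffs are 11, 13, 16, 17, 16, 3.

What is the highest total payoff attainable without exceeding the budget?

40

Take T, E, and S: cost 6 + 6 + 10 = 22 ≤ 23, payoff 11 + 13 + 16 = 40.
No feasible combination exceeds this.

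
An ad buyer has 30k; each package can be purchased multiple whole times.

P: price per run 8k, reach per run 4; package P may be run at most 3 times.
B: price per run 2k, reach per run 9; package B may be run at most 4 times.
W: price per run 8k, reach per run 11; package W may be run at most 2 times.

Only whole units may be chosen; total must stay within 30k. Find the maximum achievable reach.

B has the best ratio (9/2); taking only B gives at most 4×9 = 36 (stopped by the supply cap of 4).
Mixing does better — 4×B and 2×W: price 24 ≤ 30, reach 4·9 + 2·11 = 58.

58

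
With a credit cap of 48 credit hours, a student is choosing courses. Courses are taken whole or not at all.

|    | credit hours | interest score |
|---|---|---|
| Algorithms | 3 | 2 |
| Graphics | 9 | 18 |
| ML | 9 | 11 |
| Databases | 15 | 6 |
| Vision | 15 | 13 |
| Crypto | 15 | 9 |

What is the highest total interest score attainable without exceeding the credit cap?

Allowing fractional choices, the relaxed optimum would be about 51.2, but courses are indivisible.
Graphics + ML + Vision + Crypto: credit hours 9 + 9 + 15 + 15 = 48 ≤ 48, interest score 18 + 11 + 13 + 9 = 51.
Algorithms + Graphics + ML + Vision: credit hours 3 + 9 + 9 + 15 = 36 ≤ 48, interest score 2 + 18 + 11 + 13 = 44.
Graphics + ML + Databases + Vision: credit hours 9 + 9 + 15 + 15 = 48 ≤ 48, interest score 18 + 11 + 6 + 13 = 48.
Best is Graphics, ML, Vision, and Crypto with total interest score 51.

51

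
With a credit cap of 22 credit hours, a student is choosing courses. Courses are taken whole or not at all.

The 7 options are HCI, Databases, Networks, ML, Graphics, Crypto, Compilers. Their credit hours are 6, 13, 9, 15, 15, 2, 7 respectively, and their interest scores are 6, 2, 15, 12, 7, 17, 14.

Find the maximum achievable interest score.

Allowing fractional choices, the relaxed optimum would be about 50.0, but courses are indivisible.
Networks + Crypto + Compilers: credit hours 9 + 2 + 7 = 18 ≤ 22, interest score 15 + 17 + 14 = 46.
HCI + Crypto + Compilers: credit hours 6 + 2 + 7 = 15 ≤ 22, interest score 6 + 17 + 14 = 37.
HCI + Networks + Crypto: credit hours 6 + 9 + 2 = 17 ≤ 22, interest score 6 + 15 + 17 = 38.
Best is Networks, Crypto, and Compilers with total interest score 46.

46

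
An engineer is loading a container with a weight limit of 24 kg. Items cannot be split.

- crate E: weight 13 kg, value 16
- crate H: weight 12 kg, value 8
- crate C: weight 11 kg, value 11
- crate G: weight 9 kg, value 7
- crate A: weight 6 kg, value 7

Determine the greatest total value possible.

27

This is a 0-1 knapsack instance.
Take crate E and crate C: weight 13 + 11 = 24 ≤ 24, value 16 + 11 = 27.
No other feasible combination does better.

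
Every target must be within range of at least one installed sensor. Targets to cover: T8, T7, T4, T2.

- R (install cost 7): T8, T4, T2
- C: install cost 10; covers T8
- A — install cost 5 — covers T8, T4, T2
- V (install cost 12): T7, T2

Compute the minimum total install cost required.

Choose A and V: together they cover T8, T7, T4, T2 — every target.
Total install cost: 5 + 12 = 17.
No cover costs less than 17.

17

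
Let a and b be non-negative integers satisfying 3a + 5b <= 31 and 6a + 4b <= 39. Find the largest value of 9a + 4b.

54

(a,b)=(6,0) is feasible, giving 54.
(a,b)=(5,1) is feasible, giving 49.
(a,b)=(5,0) is feasible, giving 45.
The best lattice point is (6,0), giving 54.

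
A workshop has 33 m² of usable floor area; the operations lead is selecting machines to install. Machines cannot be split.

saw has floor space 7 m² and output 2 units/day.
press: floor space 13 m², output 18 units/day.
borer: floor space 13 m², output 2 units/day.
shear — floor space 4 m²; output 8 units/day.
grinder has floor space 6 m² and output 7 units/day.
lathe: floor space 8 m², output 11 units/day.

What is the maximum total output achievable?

This is an integer program with binary decision variables.
saw + press + shear + lathe: floor space 7 + 13 + 4 + 8 = 32 ≤ 33, output 2 + 18 + 8 + 11 = 39.
press + shear + grinder + lathe: floor space 13 + 4 + 6 + 8 = 31 ≤ 33, output 18 + 8 + 7 + 11 = 44.
Best is press, shear, grinder, and lathe with total output 44.

44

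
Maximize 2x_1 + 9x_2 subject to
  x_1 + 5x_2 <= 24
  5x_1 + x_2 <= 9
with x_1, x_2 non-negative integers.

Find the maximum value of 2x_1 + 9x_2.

38

(x_1,x_2)=(1,4): 1·1+5·4=21≤24, 5·1+1·4=9≤9, objective 38.
(x_1,x_2)=(0,4): 1·0+5·4=20≤24, 5·0+1·4=4≤9, objective 36.
The best lattice point is (1,4), giving 38.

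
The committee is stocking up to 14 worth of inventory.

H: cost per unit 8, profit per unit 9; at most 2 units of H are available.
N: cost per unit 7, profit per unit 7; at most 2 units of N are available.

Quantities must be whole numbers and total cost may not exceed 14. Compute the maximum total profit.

Take 2×N: cost 14 ≤ 14, profit 2·7 = 14.
No other integer combination yields more.

14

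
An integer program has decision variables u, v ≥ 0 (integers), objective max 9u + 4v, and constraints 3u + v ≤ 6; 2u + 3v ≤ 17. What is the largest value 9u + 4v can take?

(u,v)=(1,3): 3·1+1·3=6≤6, 2·1+3·3=11≤17, objective 21.
(u,v)=(0,5): 3·0+1·5=5≤6, 2·0+3·5=15≤17, objective 20.
Maximum is 21 at (u,v)=(1,3).

21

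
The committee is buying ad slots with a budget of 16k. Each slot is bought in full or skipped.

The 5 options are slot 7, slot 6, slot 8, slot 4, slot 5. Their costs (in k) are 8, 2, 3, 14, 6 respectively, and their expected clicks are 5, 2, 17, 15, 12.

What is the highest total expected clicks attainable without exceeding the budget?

31

Allowing fractional choices, the relaxed optimum would be about 36.5, but ad slots are indivisible.
slot 8 + slot 5: cost 3 + 6 = 9 ≤ 16, expected clicks 17 + 12 = 29.
slot 7 + slot 6 + slot 8: cost 8 + 2 + 3 = 13 ≤ 16, expected clicks 5 + 2 + 17 = 24.
slot 6 + slot 8 + slot 5: cost 2 + 3 + 6 = 11 ≤ 16, expected clicks 2 + 17 + 12 = 31.
Best is slot 6, slot 8, and slot 5 with total expected clicks 31.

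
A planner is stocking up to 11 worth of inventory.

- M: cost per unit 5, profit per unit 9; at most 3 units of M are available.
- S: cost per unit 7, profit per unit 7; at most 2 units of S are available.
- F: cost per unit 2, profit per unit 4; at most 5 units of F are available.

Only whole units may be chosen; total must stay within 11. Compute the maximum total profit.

21

This is a bounded integer knapsack.
Take 1×M and 3×F: cost 11 ≤ 11, profit 1·9 + 3·4 = 21.
No other integer combination yields more.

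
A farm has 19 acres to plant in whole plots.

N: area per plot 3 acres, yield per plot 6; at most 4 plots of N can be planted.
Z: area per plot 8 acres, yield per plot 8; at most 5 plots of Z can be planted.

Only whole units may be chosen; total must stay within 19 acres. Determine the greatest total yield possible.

26

Take 3×N and 1×Z: area 17 ≤ 19, yield 3·6 + 1·8 = 26.
No other integer combination yields more.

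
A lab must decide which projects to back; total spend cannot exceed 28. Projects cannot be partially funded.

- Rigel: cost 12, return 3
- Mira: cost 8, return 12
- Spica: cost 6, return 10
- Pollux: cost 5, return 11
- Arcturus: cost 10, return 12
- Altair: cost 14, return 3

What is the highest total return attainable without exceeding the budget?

35

Take Mira, Pollux, and Arcturus: cost 8 + 5 + 10 = 23 ≤ 28, return 12 + 11 + 12 = 35.
No other feasible combination does better.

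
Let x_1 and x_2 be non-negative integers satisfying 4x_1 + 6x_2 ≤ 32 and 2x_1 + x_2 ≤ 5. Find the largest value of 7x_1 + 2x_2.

The continuous relaxation peaks at (2.5, 0) with value 17.50; rounding to a feasible lattice point costs some objective.
(x_1,x_2)=(2,1) is feasible, giving 16.
(x_1,x_2)=(2,0) is feasible, giving 14.
(x_1,x_2)=(1,2) is feasible, giving 11.
No feasible integer point exceeds 16.

16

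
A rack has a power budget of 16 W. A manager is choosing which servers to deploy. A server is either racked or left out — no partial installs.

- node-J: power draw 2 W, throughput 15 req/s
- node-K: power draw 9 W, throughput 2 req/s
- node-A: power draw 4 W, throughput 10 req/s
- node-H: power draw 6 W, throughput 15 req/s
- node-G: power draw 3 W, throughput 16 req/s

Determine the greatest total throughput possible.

56

This is a 0-1 knapsack instance.
Allowing fractional choices, the relaxed optimum would be about 56.2, but servers are indivisible.
node-J + node-H + node-G: power draw 2 + 6 + 3 = 11 ≤ 16, throughput 15 + 15 + 16 = 46.
node-J + node-A + node-H + node-G: power draw 2 + 4 + 6 + 3 = 15 ≤ 16, throughput 15 + 10 + 15 + 16 = 56.
node-J + node-A + node-G: power draw 2 + 4 + 3 = 9 ≤ 16, throughput 15 + 10 + 16 = 41.
Best is node-J, node-A, node-H, and node-G with total throughput 56.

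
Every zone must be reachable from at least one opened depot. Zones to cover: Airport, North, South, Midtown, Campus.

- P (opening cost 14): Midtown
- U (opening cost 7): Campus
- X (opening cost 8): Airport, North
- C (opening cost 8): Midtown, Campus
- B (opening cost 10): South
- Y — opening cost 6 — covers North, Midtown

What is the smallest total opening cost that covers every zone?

26

The greedy cost-per-new-zone heuristic would pick Y, U, X, and B for 31, but a cheaper cover exists.
Choose X, C, and B: together they cover Airport, North, South, Midtown, Campus — every zone.
Total opening cost: 8 + 8 + 10 = 26.
No cover costs less than 26.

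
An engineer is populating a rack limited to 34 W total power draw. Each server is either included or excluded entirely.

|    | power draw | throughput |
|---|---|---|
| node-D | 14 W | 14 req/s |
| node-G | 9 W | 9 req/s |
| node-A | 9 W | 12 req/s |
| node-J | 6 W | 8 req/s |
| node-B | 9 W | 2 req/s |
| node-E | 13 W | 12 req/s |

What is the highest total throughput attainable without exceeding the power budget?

Allowing fractional choices, the relaxed optimum would be about 39.0, but servers are indivisible.
node-D + node-G + node-A: power draw 14 + 9 + 9 = 32 ≤ 34, throughput 14 + 9 + 12 = 35.
node-D + node-J + node-E: power draw 14 + 6 + 13 = 33 ≤ 34, throughput 14 + 8 + 12 = 34.
node-D + node-A + node-J: power draw 14 + 9 + 6 = 29 ≤ 34, throughput 14 + 12 + 8 = 34.
Best is node-D, node-G, and node-A with total throughput 35.

35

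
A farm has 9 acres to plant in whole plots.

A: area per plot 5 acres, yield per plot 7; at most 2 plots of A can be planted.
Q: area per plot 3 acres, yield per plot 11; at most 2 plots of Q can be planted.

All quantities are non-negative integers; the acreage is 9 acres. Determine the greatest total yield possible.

22

Take 2×Q: area 6 ≤ 9, yield 2·11 = 22.
Q has the best ratio (11/3) and is taken to its limit of 2; remaining capacity is filled optimally with the others.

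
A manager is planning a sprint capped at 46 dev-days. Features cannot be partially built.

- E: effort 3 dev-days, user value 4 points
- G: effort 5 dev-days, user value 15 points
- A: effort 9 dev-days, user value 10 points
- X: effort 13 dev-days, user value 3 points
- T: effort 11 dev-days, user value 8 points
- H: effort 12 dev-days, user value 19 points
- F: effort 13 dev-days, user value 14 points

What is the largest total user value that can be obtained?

62

Treat it as a binary knapsack problem.
Allowing fractional choices, the relaxed optimum would be about 64.9, but features are indivisible.
E + G + T + H + F: effort 3 + 5 + 11 + 12 + 13 = 44 ≤ 46, user value 4 + 15 + 8 + 19 + 14 = 60.
E + G + A + H + F: effort 3 + 5 + 9 + 12 + 13 = 42 ≤ 46, user value 4 + 15 + 10 + 19 + 14 = 62.
Best is E, G, A, H, and F with total user value 62.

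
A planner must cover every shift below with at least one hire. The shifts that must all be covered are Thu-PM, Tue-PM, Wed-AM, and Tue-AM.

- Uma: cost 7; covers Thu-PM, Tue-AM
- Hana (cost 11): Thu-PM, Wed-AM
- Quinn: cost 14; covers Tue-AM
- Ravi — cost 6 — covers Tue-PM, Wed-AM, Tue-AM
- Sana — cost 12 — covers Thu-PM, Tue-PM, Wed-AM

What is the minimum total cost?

Choose Uma and Ravi: together they cover Thu-PM, Tue-PM, Wed-AM, Tue-AM — every shift.
Total cost: 7 + 6 = 13.
No cover costs less than 13.

13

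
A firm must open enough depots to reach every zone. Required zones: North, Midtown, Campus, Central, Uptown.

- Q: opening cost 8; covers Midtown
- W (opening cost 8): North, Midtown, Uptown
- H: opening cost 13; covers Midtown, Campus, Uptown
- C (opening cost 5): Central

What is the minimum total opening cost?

26

Choose W, H, and C: together they cover North, Midtown, Campus, Central, Uptown — every zone.
Total opening cost: 8 + 13 + 5 = 26.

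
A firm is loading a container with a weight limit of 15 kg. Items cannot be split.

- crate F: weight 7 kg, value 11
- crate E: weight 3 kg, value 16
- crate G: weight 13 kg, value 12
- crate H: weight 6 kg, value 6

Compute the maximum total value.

27

crate E + crate H: weight 3 + 6 = 9 ≤ 15, value 16 + 6 = 22.
crate F + crate E: weight 7 + 3 = 10 ≤ 15, value 11 + 16 = 27.
crate F + crate H: weight 7 + 6 = 13 ≤ 15, value 11 + 6 = 17.
Best is crate F and crate E with total value 27.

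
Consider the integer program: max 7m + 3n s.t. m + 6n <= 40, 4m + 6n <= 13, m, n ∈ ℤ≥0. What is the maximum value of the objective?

21

The continuous relaxation peaks at (3.25, 0) with value 22.75; rounding to a feasible lattice point costs some objective.
(m,n)=(3,0): 1·3+6·0=3≤40, 4·3+6·0=12≤13, objective 21.
(m,n)=(2,0): 1·2+6·0=2≤40, 4·2+6·0=8≤13, objective 14.
The best lattice point is (3,0), giving 21.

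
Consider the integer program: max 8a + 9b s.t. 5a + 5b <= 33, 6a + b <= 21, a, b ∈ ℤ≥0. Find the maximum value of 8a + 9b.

The continuous relaxation peaks at (0, 6.6) with value 59.40; rounding to a feasible lattice point costs some objective.
(a,b)=(0,6): 5·0+5·6=30≤33, 6·0+1·6=6≤21, objective 54.
(a,b)=(1,5): 5·1+5·5=30≤33, 6·1+1·5=11≤21, objective 53.
(a,b)=(0,5): 5·0+5·5=25≤33, 6·0+1·5=5≤21, objective 45.
No feasible integer point exceeds 54.

54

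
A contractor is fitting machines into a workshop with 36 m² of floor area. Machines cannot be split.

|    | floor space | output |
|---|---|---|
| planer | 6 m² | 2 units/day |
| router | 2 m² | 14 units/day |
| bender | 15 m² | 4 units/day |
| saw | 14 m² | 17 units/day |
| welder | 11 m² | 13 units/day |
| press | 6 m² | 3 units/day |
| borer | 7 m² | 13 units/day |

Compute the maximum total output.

Allowing fractional choices, the relaxed optimum would be about 58.0, but machines are indivisible.
router + saw + welder + borer: floor space 2 + 14 + 11 + 7 = 34 ≤ 36, output 14 + 17 + 13 + 13 = 57.
planer + router + saw + press + borer: floor space 6 + 2 + 14 + 6 + 7 = 35 ≤ 36, output 2 + 14 + 17 + 3 + 13 = 49.
Best is router, saw, welder, and borer with total output 57.

57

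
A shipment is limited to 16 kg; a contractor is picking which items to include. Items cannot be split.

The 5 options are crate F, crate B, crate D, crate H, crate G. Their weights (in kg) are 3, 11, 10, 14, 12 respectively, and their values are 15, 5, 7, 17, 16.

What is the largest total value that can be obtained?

Treat it as a binary knapsack problem.
crate F + crate G: weight 3 + 12 = 15 ≤ 16, value 15 + 16 = 31.
crate F + crate D: weight 3 + 10 = 13 ≤ 16, value 15 + 7 = 22.
Best is crate F and crate G with total value 31.

31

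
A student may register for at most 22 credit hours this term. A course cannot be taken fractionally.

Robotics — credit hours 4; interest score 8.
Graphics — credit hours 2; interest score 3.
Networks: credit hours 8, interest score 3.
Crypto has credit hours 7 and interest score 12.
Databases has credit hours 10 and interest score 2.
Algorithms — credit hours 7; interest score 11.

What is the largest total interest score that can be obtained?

34

Graphics + Crypto + Algorithms: credit hours 2 + 7 + 7 = 16 ≤ 22, interest score 3 + 12 + 11 = 26.
Robotics + Graphics + Crypto + Algorithms: credit hours 4 + 2 + 7 + 7 = 20 ≤ 22, interest score 8 + 3 + 12 + 11 = 34.
Robotics + Crypto + Algorithms: credit hours 4 + 7 + 7 = 18 ≤ 22, interest score 8 + 12 + 11 = 31.
Best is Robotics, Graphics, Crypto, and Algorithms with total interest score 34.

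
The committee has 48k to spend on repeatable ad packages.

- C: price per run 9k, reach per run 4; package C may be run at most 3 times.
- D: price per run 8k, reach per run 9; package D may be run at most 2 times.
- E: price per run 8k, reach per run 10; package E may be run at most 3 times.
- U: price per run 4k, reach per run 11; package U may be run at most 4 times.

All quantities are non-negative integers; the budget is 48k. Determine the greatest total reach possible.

83

This is a bounded integer knapsack.
U has the best ratio (11/4); taking only U gives at most 4×11 = 44 (stopped by the supply cap of 4).
Mixing does better — 1×D, 3×E, and 4×U: price 48 ≤ 48, reach 1·9 + 3·10 + 4·11 = 83.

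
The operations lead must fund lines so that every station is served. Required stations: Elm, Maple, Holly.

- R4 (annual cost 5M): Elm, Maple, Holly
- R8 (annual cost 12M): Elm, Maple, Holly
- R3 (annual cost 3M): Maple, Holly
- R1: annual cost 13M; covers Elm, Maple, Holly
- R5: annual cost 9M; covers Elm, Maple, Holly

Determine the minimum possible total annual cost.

5

The greedy cost-per-new-station heuristic would pick R3 and R4 for 8, but a cheaper cover exists.
R4 alone covers Elm, Maple, Holly — every station.
Total annual cost: 5.
No cover costs less than 5.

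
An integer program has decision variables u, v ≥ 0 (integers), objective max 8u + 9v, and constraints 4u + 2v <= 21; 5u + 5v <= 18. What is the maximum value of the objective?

27

The continuous relaxation peaks at (0, 3.6) with value 32.40; rounding to a feasible lattice point costs some objective.
(u,v)=(0,3): 4·0+2·3=6≤21, 5·0+5·3=15≤18, objective 27.
(u,v)=(1,2): 4·1+2·2=8≤21, 5·1+5·2=15≤18, objective 26.
(u,v)=(0,2): 4·0+2·2=4≤21, 5·0+5·2=10≤18, objective 18.
Maximum is 27 at (u,v)=(0,3).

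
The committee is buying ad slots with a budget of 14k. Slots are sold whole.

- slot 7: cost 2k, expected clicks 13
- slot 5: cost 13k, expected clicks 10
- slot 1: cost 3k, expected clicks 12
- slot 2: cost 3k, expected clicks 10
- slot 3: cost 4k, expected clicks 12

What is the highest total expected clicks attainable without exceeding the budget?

This is an integer program with binary decision variables.
Allowing fractional choices, the relaxed optimum would be about 48.5, but ad slots are indivisible.
slot 7 + slot 1 + slot 2 + slot 3: cost 2 + 3 + 3 + 4 = 12 ≤ 14, expected clicks 13 + 12 + 10 + 12 = 47.
slot 7 + slot 1 + slot 3: cost 2 + 3 + 4 = 9 ≤ 14, expected clicks 13 + 12 + 12 = 37.
slot 7 + slot 1 + slot 2: cost 2 + 3 + 3 = 8 ≤ 14, expected clicks 13 + 12 + 10 = 35.
Best is slot 7, slot 1, slot 2, and slot 3 with total expected clicks 47.

47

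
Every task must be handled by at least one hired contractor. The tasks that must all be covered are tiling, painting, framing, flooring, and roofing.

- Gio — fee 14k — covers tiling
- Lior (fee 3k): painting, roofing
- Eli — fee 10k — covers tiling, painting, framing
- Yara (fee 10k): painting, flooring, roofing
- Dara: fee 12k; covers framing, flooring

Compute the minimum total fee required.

The greedy cost-per-new-task heuristic would pick Lior, Eli, and Yara for 23, but a cheaper cover exists.
Choose Eli and Yara: together they cover tiling, painting, framing, flooring, roofing — every task.
Total fee: 10 + 10 = 20.
No cover costs less than 20.

20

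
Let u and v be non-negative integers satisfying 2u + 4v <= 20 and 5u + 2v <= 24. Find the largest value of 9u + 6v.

Relaxing integrality, the LP optimum is 51.00 at (u,v) = (3.5, 3.25), which is not an integer point.
(u,v)=(4,2): 2·4+4·2=16≤20, 5·4+2·2=24≤24, objective 48.
(u,v)=(3,3): 2·3+4·3=18≤20, 5·3+2·3=21≤24, objective 45.
(u,v)=(2,4): 2·2+4·4=20≤20, 5·2+2·4=18≤24, objective 42.
Maximum is 48 at (u,v)=(4,2).

48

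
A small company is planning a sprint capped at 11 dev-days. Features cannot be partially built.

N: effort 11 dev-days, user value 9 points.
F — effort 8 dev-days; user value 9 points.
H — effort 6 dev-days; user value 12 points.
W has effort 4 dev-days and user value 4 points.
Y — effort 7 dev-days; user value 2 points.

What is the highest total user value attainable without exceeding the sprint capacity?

Allowing fractional choices, the relaxed optimum would be about 17.6, but features are indivisible.
H: effort 6 ≤ 11, user value 12.
H + W: effort 6 + 4 = 10 ≤ 11, user value 12 + 4 = 16.
F: effort 8 ≤ 11, user value 9.
Best is H and W with total user value 16.

16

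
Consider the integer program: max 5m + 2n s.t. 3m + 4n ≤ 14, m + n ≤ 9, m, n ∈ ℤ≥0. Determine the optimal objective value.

(m,n)=(4,0): 3·4+4·0=12≤14, 1·4+1·0=4≤9, objective 20.
(m,n)=(3,1): 3·3+4·1=13≤14, 1·3+1·1=4≤9, objective 17.
Maximum is 20 at (m,n)=(4,0).

20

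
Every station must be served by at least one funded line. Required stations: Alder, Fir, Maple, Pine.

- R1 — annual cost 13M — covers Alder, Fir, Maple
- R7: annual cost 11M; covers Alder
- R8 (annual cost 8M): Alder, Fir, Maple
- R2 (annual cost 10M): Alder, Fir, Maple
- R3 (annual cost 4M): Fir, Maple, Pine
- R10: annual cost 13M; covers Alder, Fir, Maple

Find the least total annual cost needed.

12

This is an integer covering problem.
Choose R8 and R3: together they cover Alder, Fir, Maple, Pine — every station.
Total annual cost: 8 + 4 = 12.
No cover costs less than 12.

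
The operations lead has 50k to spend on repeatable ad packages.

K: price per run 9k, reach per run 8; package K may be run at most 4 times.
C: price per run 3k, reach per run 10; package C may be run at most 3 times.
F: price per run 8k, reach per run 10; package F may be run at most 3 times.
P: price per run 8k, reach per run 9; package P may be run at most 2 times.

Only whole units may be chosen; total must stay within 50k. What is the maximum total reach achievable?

C has the best ratio (10/3); taking only C gives at most 3×10 = 30 (stopped by the supply cap of 3).
Mixing does better — 3×C, 3×F, and 2×P: price 49 ≤ 50, reach 3·10 + 3·10 + 2·9 = 78.

78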